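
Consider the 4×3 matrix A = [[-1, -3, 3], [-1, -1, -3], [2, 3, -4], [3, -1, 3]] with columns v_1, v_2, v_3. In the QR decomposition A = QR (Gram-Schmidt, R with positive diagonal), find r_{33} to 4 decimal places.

r_{33} = 3.9236

v_1 = (-1, -1, 2, 3); ‖v_1‖ = 3.8730, so q_1 = (-0.2582, -0.2582, 0.5164, 0.7746).
q_1·v_2 = (-0.2582)·(-3) + (-0.2582)·(-1) + 0.5164·3 + 0.7746·(-1) = 1.8074.
u_2 = v_2 − 1.8074·q_1 = (-2.5333, -0.5333, 2.0667, -2.4000).
‖u_2‖ = 4.0906, so q_2 = (-0.6193, -0.1304, 0.5052, -0.5867).
q_1·v_3 = (-0.2582)·3 + (-0.2582)·(-3) + 0.5164·(-4) + 0.7746·3 = 0.2582; q_2·v_3 = (-0.6193)·3 + (-0.1304)·(-3) + 0.5052·(-4) + (-0.5867)·3 = -5.2478.
u_3 = v_3 − 0.2582·q_1 + 5.2478·q_2 = (-0.1833, -3.6175, -1.4821, -0.2789).
r_{33} = ‖u_3‖ = 3.9236.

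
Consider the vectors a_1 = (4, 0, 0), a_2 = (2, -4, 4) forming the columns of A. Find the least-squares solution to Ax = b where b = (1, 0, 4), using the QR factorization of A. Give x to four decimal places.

x = (0.0000, 0.5000)

a_1 = (4, 0, 0); ‖a_1‖ = 4.0000, so e_1 = (1.0000, 0.0000, 0.0000).
e_1·a_2 = 1.0000·2 + 0.0000·(-4) + 0.0000·4 = 2.0000.
u_2 = a_2 − 2.0000·e_1 = (0.0000, -4.0000, 4.0000).
‖u_2‖ = 5.6569, so e_2 = (0.0000, -0.7071, 0.7071).
Qᵀb = (1.0000, 2.8284).
Back-substitute: x_2 = 2.8284/5.6569 = 0.5000.
x_1 = (1.0000 − 2.0000·0.5000)/4.0000 = 0.0000.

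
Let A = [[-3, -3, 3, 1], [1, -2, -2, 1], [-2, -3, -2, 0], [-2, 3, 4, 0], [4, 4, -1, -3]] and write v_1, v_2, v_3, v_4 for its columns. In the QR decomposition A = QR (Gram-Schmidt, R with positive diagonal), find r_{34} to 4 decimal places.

r_{34} = 0.4925

v_1 = (-3, 1, -2, -2, 4); ‖v_1‖ = 5.8310, so q_1 = (-0.5145, 0.1715, -0.3430, -0.3430, 0.6860).
q_1·v_2 = (-0.5145)·(-3) + 0.1715·(-2) + (-0.3430)·(-3) + (-0.3430)·3 + 0.6860·4 = 3.9445.
u_2 = v_2 − 3.9445·q_1 = (-0.9706, -2.6765, -1.6471, 4.3529, 1.2941).
‖u_2‖ = 5.6072, so q_2 = (-0.1731, -0.4773, -0.2937, 0.7763, 0.2308).
q_1·v_3 = (-0.5145)·3 + 0.1715·(-2) + (-0.3430)·(-2) + (-0.3430)·4 + 0.6860·(-1) = -3.2585; q_2·v_3 = (-0.1731)·3 + (-0.4773)·(-2) + (-0.2937)·(-2) + 0.7763·4 + 0.2308·(-1) = 3.8973.
u_3 = v_3 + 3.2585·q_1 − 3.8973·q_2 = (1.9981, 0.4191, -1.9729, -0.1431, 0.3358).
‖u_3‖ = 2.8625, so q_3 = (0.6980, 0.1464, -0.6892, -0.0500, 0.1173).
r_{34} = q_3·v_4 = 0.4925.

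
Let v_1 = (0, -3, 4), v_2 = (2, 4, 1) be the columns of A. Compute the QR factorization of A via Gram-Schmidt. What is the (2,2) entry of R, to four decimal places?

v_1 = (0, -3, 4); ‖v_1‖ = 5.0000, so q_1 = (0.0000, -0.6000, 0.8000).
q_1·v_2 = 0.0000·2 + (-0.6000)·4 + 0.8000·1 = -1.6000.
u_2 = v_2 + 1.6000·q_1 = (2.0000, 3.0400, 2.2800).
r_{22} = ‖u_2‖ = 4.2942.

r_{22} = 4.2942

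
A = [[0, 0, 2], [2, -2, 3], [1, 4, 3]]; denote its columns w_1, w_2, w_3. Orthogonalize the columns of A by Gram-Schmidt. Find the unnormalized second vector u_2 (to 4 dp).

u_2 = (0.0000, -2.0000, 4.0000)

q_1 = w_1/‖w_1‖ = (0, 2, 1)/2.2361 = (0.0000, 0.8944, 0.4472).
r_{12} = q_1·w_2 = 0.0000.
u_2 = w_2 + 0.0000·q_1 = (0.0000, -2.0000, 4.0000).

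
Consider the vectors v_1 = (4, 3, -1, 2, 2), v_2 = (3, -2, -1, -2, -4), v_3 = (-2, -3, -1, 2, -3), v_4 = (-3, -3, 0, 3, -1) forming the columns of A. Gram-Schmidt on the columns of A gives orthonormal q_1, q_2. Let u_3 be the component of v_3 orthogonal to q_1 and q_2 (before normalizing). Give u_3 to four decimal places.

u_3 = (-0.5676, -1.1141, -1.3103, 3.3846, -1.2334)

v_1 = (4, 3, -1, 2, 2); ‖v_1‖ = 5.8310, so q_1 = (0.6860, 0.5145, -0.1715, 0.3430, 0.3430).
q_1·v_2 = 0.6860·3 + 0.5145·(-2) + (-0.1715)·(-1) + 0.3430·(-2) + 0.3430·(-4) = -0.8575.
u_2 = v_2 + 0.8575·q_1 = (3.5882, -1.5588, -1.1471, -1.7059, -3.7059).
‖u_2‖ = 5.7676, so q_2 = (0.6221, -0.2703, -0.1989, -0.2958, -0.6425).
q_1·v_3 = 0.6860·(-2) + 0.5145·(-3) + (-0.1715)·(-1) + 0.3430·2 + 0.3430·(-3) = -3.0870; q_2·v_3 = 0.6221·(-2) + (-0.2703)·(-3) + (-0.1989)·(-1) + (-0.2958)·2 + (-0.6425)·(-3) = 1.1015.
u_3 = v_3 + 3.0870·q_1 − 1.1015·q_2 = (-0.5676, -1.1141, -1.3103, 3.3846, -1.2334).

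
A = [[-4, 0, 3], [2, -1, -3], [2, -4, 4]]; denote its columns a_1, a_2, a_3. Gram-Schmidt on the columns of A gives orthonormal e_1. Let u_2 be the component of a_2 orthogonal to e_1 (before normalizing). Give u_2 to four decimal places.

e_1 = a_1/‖a_1‖ = (-4, 2, 2)/4.8990 = (-0.8165, 0.4082, 0.4082).
r_{12} = e_1·a_2 = -2.0412.
u_2 = a_2 + 2.0412·e_1 = (-1.6667, -0.1667, -3.1667).

u_2 = (-1.6667, -0.1667, -3.1667)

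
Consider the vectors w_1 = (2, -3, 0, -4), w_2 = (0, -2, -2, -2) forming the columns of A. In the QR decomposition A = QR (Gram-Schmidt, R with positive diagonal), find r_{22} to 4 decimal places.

w_1 = (2, -3, 0, -4); ‖w_1‖ = 5.3852, so e_1 = (0.3714, -0.5571, 0.0000, -0.7428).
e_1·w_2 = 0.3714·0 + (-0.5571)·(-2) + 0.0000·(-2) + (-0.7428)·(-2) = 2.5997.
u_2 = w_2 − 2.5997·e_1 = (-0.9655, -0.5517, -2.0000, -0.0690).
r_{22} = ‖u_2‖ = 2.2894.

r_{22} = 2.2894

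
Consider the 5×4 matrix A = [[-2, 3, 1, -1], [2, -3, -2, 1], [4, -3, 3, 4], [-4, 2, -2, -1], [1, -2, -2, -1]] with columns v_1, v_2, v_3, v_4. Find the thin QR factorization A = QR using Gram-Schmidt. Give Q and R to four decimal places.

Q = [[-0.3123, 0.5142, -0.1897, 0.3134], [0.3123, -0.5142, -0.3144, 0.7267], [0.6247, 0.1215, 0.6884, 0.0658], [-0.6247, -0.5049, 0.5529, 0.1238], [0.1562, -0.4488, -0.2927, -0.5950]], R = [[6.4031, -5.3099, 1.8741, 3.5920], [0.0000, 2.6086, 3.8148, 0.4114], [0.0000, 0.0000, 1.9838, 2.3686], [0.0000, 0.0000, 0.0000, 1.1480]]

v_1 = (-2, 2, 4, -4, 1); ‖v_1‖ = 6.4031, so q_1 = (-0.3123, 0.3123, 0.6247, -0.6247, 0.1562).
q_1·v_2 = (-0.3123)·3 + 0.3123·(-3) + 0.6247·(-3) + (-0.6247)·2 + 0.1562·(-2) = -5.3099.
u_2 = v_2 + 5.3099·q_1 = (1.3415, -1.3415, 0.3171, -1.3171, -1.1707).
‖u_2‖ = 2.6086, so q_2 = (0.5142, -0.5142, 0.1215, -0.5049, -0.4488).
q_1·v_3 = (-0.3123)·1 + 0.3123·(-2) + 0.6247·3 + (-0.6247)·(-2) + 0.1562·(-2) = 1.8741; q_2·v_3 = 0.5142·1 + (-0.5142)·(-2) + 0.1215·3 + (-0.5049)·(-2) + (-0.4488)·(-2) = 3.8148.
u_3 = v_3 − 1.8741·q_1 − 3.8148·q_2 = (-0.3763, -0.6237, 1.3656, 1.0968, -0.5806).
‖u_3‖ = 1.9838, so q_3 = (-0.1897, -0.3144, 0.6884, 0.5529, -0.2927).
q_1·v_4 = (-0.3123)·(-1) + 0.3123·1 + 0.6247·4 + (-0.6247)·(-1) + 0.1562·(-1) = 3.5920; q_2·v_4 = 0.5142·(-1) + (-0.5142)·1 + 0.1215·4 + (-0.5049)·(-1) + (-0.4488)·(-1) = 0.4114; q_3·v_4 = (-0.1897)·(-1) + (-0.3144)·1 + 0.6884·4 + 0.5529·(-1) + (-0.2927)·(-1) = 2.3686.
u_4 = v_4 − 3.5920·q_1 − 0.4114·q_2 − 2.3686·q_3 = (0.3597, 0.8342, 0.0756, 0.1421, -0.6831).
‖u_4‖ = 1.1480, so q_4 = (0.3134, 0.7267, 0.0658, 0.1238, -0.5950).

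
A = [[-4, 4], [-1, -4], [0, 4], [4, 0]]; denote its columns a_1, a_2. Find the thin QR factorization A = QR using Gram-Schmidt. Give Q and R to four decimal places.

Q = [[-0.6963, 0.3853], [-0.1741, -0.6606], [0.0000, 0.6055], [0.6963, 0.2202]], R = [[5.7446, -2.0889], [0.0000, 6.6058]]

a_1 = (-4, -1, 0, 4); ‖a_1‖ = 5.7446, so q_1 = (-0.6963, -0.1741, 0.0000, 0.6963).
q_1·a_2 = (-0.6963)·4 + (-0.1741)·(-4) + 0.0000·4 + 0.6963·0 = -2.0889.
u_2 = a_2 + 2.0889·q_1 = (2.5455, -4.3636, 4.0000, 1.4545).
‖u_2‖ = 6.6058, so q_2 = (0.3853, -0.6606, 0.6055, 0.2202).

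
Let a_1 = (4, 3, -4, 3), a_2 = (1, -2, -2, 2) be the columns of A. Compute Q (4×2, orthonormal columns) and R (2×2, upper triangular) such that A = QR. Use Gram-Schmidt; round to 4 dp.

Q = [[0.5657, 0.0126], [0.4243, -0.8550], [-0.5657, -0.3269], [0.4243, 0.4024]], R = [[7.0711, 1.6971], [0.0000, 3.1812]]

a_1 = (4, 3, -4, 3); ‖a_1‖ = 7.0711, so q_1 = (0.5657, 0.4243, -0.5657, 0.4243).
q_1·a_2 = 0.5657·1 + 0.4243·(-2) + (-0.5657)·(-2) + 0.4243·2 = 1.6971.
u_2 = a_2 − 1.6971·q_1 = (0.0400, -2.7200, -1.0400, 1.2800).
‖u_2‖ = 3.1812, so q_2 = (0.0126, -0.8550, -0.3269, 0.4024).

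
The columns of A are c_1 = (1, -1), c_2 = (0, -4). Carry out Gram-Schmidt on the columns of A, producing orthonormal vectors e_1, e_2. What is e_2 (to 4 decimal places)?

c_1 = (1, -1); ‖c_1‖ = 1.4142, so e_1 = (0.7071, -0.7071).
e_1·c_2 = 0.7071·0 + (-0.7071)·(-4) = 2.8284.
u_2 = c_2 − 2.8284·e_1 = (-2.0000, -2.0000).
‖u_2‖ = 2.8284, so e_2 = (-0.7071, -0.7071).

e_2 = (-0.7071, -0.7071)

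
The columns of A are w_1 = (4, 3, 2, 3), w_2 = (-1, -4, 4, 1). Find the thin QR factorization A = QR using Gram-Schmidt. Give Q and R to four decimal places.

e_1 = w_1/‖w_1‖ = (4, 3, 2, 3)/6.1644 = (0.6489, 0.4867, 0.3244, 0.4867).
r_{12} = e_1·w_2 = -0.8111.
u_2 = w_2 + 0.8111·e_1 = (-0.4737, -3.6053, 4.2632, 1.3947).
‖u_2‖ = 5.7743, so e_2 = (-0.0820, -0.6244, 0.7383, 0.2415).

Q = [[0.6489, -0.0820], [0.4867, -0.6244], [0.3244, 0.7383], [0.4867, 0.2415]], R = [[6.1644, -0.8111], [0.0000, 5.7743]]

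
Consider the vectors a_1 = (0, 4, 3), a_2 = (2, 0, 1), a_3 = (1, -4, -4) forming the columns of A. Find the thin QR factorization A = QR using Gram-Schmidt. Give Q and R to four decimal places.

e_1 = a_1/‖a_1‖ = (0, 4, 3)/5.0000 = (0.0000, 0.8000, 0.6000).
r_{12} = e_1·a_2 = 0.6000.
u_2 = a_2 − 0.6000·e_1 = (2.0000, -0.4800, 0.6400).
‖u_2‖ = 2.1541, so e_2 = (0.9285, -0.2228, 0.2971).
r_{13} = e_1·a_3 = -5.6000; r_{23} = e_2·a_3 = 0.6314.
u_3 = a_3 + 5.6000·e_1 − 0.6314·e_2 = (0.4138, 0.6207, -0.8276).
‖u_3‖ = 1.1142, so e_3 = (0.3714, 0.5571, -0.7428).

Q = [[0.0000, 0.9285, 0.3714], [0.8000, -0.2228, 0.5571], [0.6000, 0.2971, -0.7428]], R = [[5.0000, 0.6000, -5.6000], [0.0000, 2.1541, 0.6314], [0.0000, 0.0000, 1.1142]]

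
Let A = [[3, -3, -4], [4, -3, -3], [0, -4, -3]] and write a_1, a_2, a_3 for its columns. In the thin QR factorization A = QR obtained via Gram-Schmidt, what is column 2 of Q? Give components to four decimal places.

e_2 = (-0.1187, 0.0890, -0.9889)

e_1 = a_1/‖a_1‖ = (3, 4, 0)/5.0000 = (0.6000, 0.8000, 0.0000).
r_{12} = e_1·a_2 = -4.2000.
u_2 = a_2 + 4.2000·e_1 = (-0.4800, 0.3600, -4.0000).
‖u_2‖ = 4.0447, so e_2 = (-0.1187, 0.0890, -0.9889).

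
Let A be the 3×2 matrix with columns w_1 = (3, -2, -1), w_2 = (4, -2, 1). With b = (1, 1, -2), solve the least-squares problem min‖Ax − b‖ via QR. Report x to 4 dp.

w_1 = (3, -2, -1); ‖w_1‖ = 3.7417, so q_1 = (0.8018, -0.5345, -0.2673).
q_1·w_2 = 0.8018·4 + (-0.5345)·(-2) + (-0.2673)·1 = 4.0089.
u_2 = w_2 − 4.0089·q_1 = (0.7857, 0.1429, 2.0714).
‖u_2‖ = 2.2200, so q_2 = (0.3539, 0.0643, 0.9331).
Qᵀb = (0.8018, -1.4479).
Back-substitute: x_2 = -1.4479/2.2200 = -0.6522.
x_1 = (0.8018 − 4.0089·(-0.6522))/3.7417 = 0.9130.

x = (0.9130, -0.6522)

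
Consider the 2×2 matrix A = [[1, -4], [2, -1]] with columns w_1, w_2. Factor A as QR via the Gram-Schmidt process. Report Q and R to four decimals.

w_1 = (1, 2); ‖w_1‖ = 2.2361, so q_1 = (0.4472, 0.8944).
q_1·w_2 = 0.4472·(-4) + 0.8944·(-1) = -2.6833.
u_2 = w_2 + 2.6833·q_1 = (-2.8000, 1.4000).
‖u_2‖ = 3.1305, so q_2 = (-0.8944, 0.4472).

Q = [[0.4472, -0.8944], [0.8944, 0.4472]], R = [[2.2361, -2.6833], [0.0000, 3.1305]]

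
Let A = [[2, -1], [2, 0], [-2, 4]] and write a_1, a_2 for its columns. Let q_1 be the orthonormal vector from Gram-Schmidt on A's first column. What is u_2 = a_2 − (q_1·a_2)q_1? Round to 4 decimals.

a_1 = (2, 2, -2); ‖a_1‖ = 3.4641, so q_1 = (0.5774, 0.5774, -0.5774).
q_1·a_2 = 0.5774·(-1) + 0.5774·0 + (-0.5774)·4 = -2.8868.
u_2 = a_2 + 2.8868·q_1 = (0.6667, 1.6667, 2.3333).

u_2 = (0.6667, 1.6667, 2.3333)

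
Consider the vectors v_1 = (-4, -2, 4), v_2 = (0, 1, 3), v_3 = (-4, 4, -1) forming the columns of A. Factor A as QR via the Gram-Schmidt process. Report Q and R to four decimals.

q_1 = v_1/‖v_1‖ = (-4, -2, 4)/6.0000 = (-0.6667, -0.3333, 0.6667).
r_{12} = q_1·v_2 = 1.6667.
u_2 = v_2 − 1.6667·q_1 = (1.1111, 1.5556, 1.8889).
‖u_2‖ = 2.6874, so q_2 = (0.4134, 0.5788, 0.7029).
r_{13} = q_1·v_3 = 0.6667; r_{23} = q_2·v_3 = -0.0413.
u_3 = v_3 − 0.6667·q_1 + 0.0413·q_2 = (-3.5385, 4.2462, -1.4154).
‖u_3‖ = 5.7056, so q_3 = (-0.6202, 0.7442, -0.2481).

Q = [[-0.6667, 0.4134, -0.6202], [-0.3333, 0.5788, 0.7442], [0.6667, 0.7029, -0.2481]], R = [[6.0000, 1.6667, 0.6667], [0.0000, 2.6874, -0.0413], [0.0000, 0.0000, 5.7056]]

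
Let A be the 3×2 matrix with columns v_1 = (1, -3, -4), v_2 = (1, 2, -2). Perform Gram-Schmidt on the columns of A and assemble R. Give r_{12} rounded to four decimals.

v_1 = (1, -3, -4); ‖v_1‖ = 5.0990, so q_1 = (0.1961, -0.5883, -0.7845).
r_{12} = q_1·v_2 = 0.5883.

r_{12} = 0.5883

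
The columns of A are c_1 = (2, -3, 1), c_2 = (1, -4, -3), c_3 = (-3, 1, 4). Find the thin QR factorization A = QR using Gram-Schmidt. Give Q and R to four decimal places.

e_1 = c_1/‖c_1‖ = (2, -3, 1)/3.7417 = (0.5345, -0.8018, 0.2673).
r_{12} = e_1·c_2 = 2.9399.
u_2 = c_2 − 2.9399·e_1 = (-0.5714, -1.6429, -3.7857).
‖u_2‖ = 4.1662, so e_2 = (-0.1372, -0.3943, -0.9087).
r_{13} = e_1·c_3 = -1.3363; r_{23} = e_2·c_3 = -3.6176.
u_3 = c_3 + 1.3363·e_1 + 3.6176·e_2 = (-2.7819, -1.4979, 1.0700).
‖u_3‖ = 3.3358, so e_3 = (-0.8340, -0.4491, 0.3208).

Q = [[0.5345, -0.1372, -0.8340], [-0.8018, -0.3943, -0.4491], [0.2673, -0.9087, 0.3208]], R = [[3.7417, 2.9399, -1.3363], [0.0000, 4.1662, -3.6176], [0.0000, 0.0000, 3.3358]]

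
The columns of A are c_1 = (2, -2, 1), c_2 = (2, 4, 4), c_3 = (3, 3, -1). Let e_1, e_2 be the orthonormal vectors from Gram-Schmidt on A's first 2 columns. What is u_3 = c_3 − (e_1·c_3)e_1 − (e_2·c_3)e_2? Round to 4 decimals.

c_1 = (2, -2, 1); ‖c_1‖ = 3.0000, so e_1 = (0.6667, -0.6667, 0.3333).
e_1·c_2 = 0.6667·2 + (-0.6667)·4 + 0.3333·4 = 0.0000.
u_2 = c_2 + 0.0000·e_1 = (2.0000, 4.0000, 4.0000).
‖u_2‖ = 6.0000, so e_2 = (0.3333, 0.6667, 0.6667).
e_1·c_3 = 0.6667·3 + (-0.6667)·3 + 0.3333·(-1) = -0.3333; e_2·c_3 = 0.3333·3 + 0.6667·3 + 0.6667·(-1) = 2.3333.
u_3 = c_3 + 0.3333·e_1 − 2.3333·e_2 = (2.4444, 1.2222, -2.4444).

u_3 = (2.4444, 1.2222, -2.4444)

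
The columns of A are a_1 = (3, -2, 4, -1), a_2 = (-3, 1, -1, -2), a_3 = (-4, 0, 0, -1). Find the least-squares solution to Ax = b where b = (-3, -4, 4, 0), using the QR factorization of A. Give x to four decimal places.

a_1 = (3, -2, 4, -1); ‖a_1‖ = 5.4772, so e_1 = (0.5477, -0.3651, 0.7303, -0.1826).
e_1·a_2 = 0.5477·(-3) + (-0.3651)·1 + 0.7303·(-1) + (-0.1826)·(-2) = -2.3735.
u_2 = a_2 + 2.3735·e_1 = (-1.7000, 0.1333, 0.7333, -2.4333).
‖u_2‖ = 3.0605, so e_2 = (-0.5555, 0.0436, 0.2396, -0.7951).
e_1·a_3 = 0.5477·(-4) + (-0.3651)·0 + 0.7303·0 + (-0.1826)·(-1) = -2.0083; e_2·a_3 = (-0.5555)·(-4) + 0.0436·0 + 0.2396·0 + (-0.7951)·(-1) = 3.0169.
u_3 = a_3 + 2.0083·e_1 − 3.0169·e_2 = (-1.2242, -0.8648, 0.7438, 1.0320).
‖u_3‖ = 1.9659, so e_3 = (-0.6227, -0.4399, 0.3783, 0.5250).
Qᵀb = (2.7386, 2.4506, 5.1410).
Back-substitute: x_3 = 5.1410/1.9659 = 2.6151.
x_2 = (2.4506 − 3.0169·2.6151)/3.0605 = -1.7772.
x_1 = (2.7386 + 2.3735·(-1.7772) + 2.0083·2.6151)/5.4772 = 0.6888.

x = (0.6888, -1.7772, 2.6151)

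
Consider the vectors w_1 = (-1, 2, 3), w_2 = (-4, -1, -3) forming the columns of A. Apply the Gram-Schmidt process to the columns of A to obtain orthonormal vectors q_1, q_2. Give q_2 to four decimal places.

q_1 = w_1/‖w_1‖ = (-1, 2, 3)/3.7417 = (-0.2673, 0.5345, 0.8018).
r_{12} = q_1·w_2 = -1.8708.
u_2 = w_2 + 1.8708·q_1 = (-4.5000, 0.0000, -1.5000).
‖u_2‖ = 4.7434, so q_2 = (-0.9487, 0.0000, -0.3162).

q_2 = (-0.9487, 0.0000, -0.3162)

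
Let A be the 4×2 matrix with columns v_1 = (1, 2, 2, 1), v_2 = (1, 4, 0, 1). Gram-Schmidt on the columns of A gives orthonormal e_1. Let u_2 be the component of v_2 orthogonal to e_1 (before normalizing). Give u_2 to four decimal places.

u_2 = (0.0000, 2.0000, -2.0000, 0.0000)

v_1 = (1, 2, 2, 1); ‖v_1‖ = 3.1623, so e_1 = (0.3162, 0.6325, 0.6325, 0.3162).
e_1·v_2 = 0.3162·1 + 0.6325·4 + 0.6325·0 + 0.3162·1 = 3.1623.
u_2 = v_2 − 3.1623·e_1 = (0.0000, 2.0000, -2.0000, 0.0000).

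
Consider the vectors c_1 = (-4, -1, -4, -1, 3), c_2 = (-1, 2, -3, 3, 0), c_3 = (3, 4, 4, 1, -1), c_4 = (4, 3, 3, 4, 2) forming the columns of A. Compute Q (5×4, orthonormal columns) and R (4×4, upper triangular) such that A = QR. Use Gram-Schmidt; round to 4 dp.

Q = [[-0.6100, 0.0052, -0.1046, 0.3887], [-0.1525, 0.5021, 0.7605, -0.3421], [-0.6100, -0.4400, 0.3422, 0.1104], [-0.1525, 0.7247, -0.1996, 0.4681], [0.4575, -0.1708, 0.5038, 0.7075]], R = [[6.5574, 1.6775, -5.4899, -4.4225], [0.0000, 4.4929, 1.1595, 2.7641], [0.0000, 0.0000, 3.3935, 3.0989], [0.0000, 0.0000, 0.0000, 4.1472]]

c_1 = (-4, -1, -4, -1, 3); ‖c_1‖ = 6.5574, so e_1 = (-0.6100, -0.1525, -0.6100, -0.1525, 0.4575).
e_1·c_2 = (-0.6100)·(-1) + (-0.1525)·2 + (-0.6100)·(-3) + (-0.1525)·3 + 0.4575·0 = 1.6775.
u_2 = c_2 − 1.6775·e_1 = (0.0233, 2.2558, -1.9767, 3.2558, -0.7674).
‖u_2‖ = 4.4929, so e_2 = (0.0052, 0.5021, -0.4400, 0.7247, -0.1708).
e_1·c_3 = (-0.6100)·3 + (-0.1525)·4 + (-0.6100)·4 + (-0.1525)·1 + 0.4575·(-1) = -5.4899; e_2·c_3 = 0.0052·3 + 0.5021·4 + (-0.4400)·4 + 0.7247·1 + (-0.1708)·(-1) = 1.1595.
u_3 = c_3 + 5.4899·e_1 − 1.1595·e_2 = (-0.3548, 2.5806, 1.1613, -0.6774, 1.7097).
‖u_3‖ = 3.3935, so e_3 = (-0.1046, 0.7605, 0.3422, -0.1996, 0.5038).
e_1·c_4 = (-0.6100)·4 + (-0.1525)·3 + (-0.6100)·3 + (-0.1525)·4 + 0.4575·2 = -4.4225; e_2·c_4 = 0.0052·4 + 0.5021·3 + (-0.4400)·3 + 0.7247·4 + (-0.1708)·2 = 2.7641; e_3·c_4 = (-0.1046)·4 + 0.7605·3 + 0.3422·3 + (-0.1996)·4 + 0.5038·2 = 3.0989.
u_4 = c_4 + 4.4225·e_1 − 2.7641·e_2 − 3.0989·e_3 = (1.6120, -1.4188, 0.4580, 1.9412, 2.9342).
‖u_4‖ = 4.1472, so e_4 = (0.3887, -0.3421, 0.1104, 0.4681, 0.7075).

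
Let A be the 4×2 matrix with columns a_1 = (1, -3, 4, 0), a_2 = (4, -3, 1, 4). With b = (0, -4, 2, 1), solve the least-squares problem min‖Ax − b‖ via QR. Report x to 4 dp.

x = (0.6650, 0.1594)

q_1 = a_1/‖a_1‖ = (1, -3, 4, 0)/5.0990 = (0.1961, -0.5883, 0.7845, 0.0000).
r_{12} = q_1·a_2 = 3.3340.
u_2 = a_2 − 3.3340·q_1 = (3.3462, -1.0385, -1.6154, 4.0000).
‖u_2‖ = 5.5574, so q_2 = (0.6021, -0.1869, -0.2907, 0.7198).
Qᵀb = (3.9223, 0.8859).
Back-substitute: x_2 = 0.8859/5.5574 = 0.1594.
x_1 = (3.9223 − 3.3340·0.1594)/5.0990 = 0.6650.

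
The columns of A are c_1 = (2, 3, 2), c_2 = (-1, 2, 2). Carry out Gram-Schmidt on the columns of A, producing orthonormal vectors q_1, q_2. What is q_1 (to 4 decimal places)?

c_1 = (2, 3, 2); ‖c_1‖ = 4.1231, so q_1 = (0.4851, 0.7276, 0.4851).

q_1 = (0.4851, 0.7276, 0.4851)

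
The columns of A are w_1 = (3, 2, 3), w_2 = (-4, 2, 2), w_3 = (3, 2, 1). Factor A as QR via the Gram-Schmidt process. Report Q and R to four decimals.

Q = [[0.6396, -0.7637, 0.0874], [0.4264, 0.4471, 0.7863], [0.6396, 0.4657, -0.6116]], R = [[4.6904, -0.4264, 3.4112], [0.0000, 4.8804, -0.9314], [0.0000, 0.0000, 1.2232]]

q_1 = w_1/‖w_1‖ = (3, 2, 3)/4.6904 = (0.6396, 0.4264, 0.6396).
r_{12} = q_1·w_2 = -0.4264.
u_2 = w_2 + 0.4264·q_1 = (-3.7273, 2.1818, 2.2727).
‖u_2‖ = 4.8804, so q_2 = (-0.7637, 0.4471, 0.4657).
r_{13} = q_1·w_3 = 3.4112; r_{23} = q_2·w_3 = -0.9314.
u_3 = w_3 − 3.4112·q_1 + 0.9314·q_2 = (0.1069, 0.9618, -0.7481).
‖u_3‖ = 1.2232, so q_3 = (0.0874, 0.7863, -0.6116).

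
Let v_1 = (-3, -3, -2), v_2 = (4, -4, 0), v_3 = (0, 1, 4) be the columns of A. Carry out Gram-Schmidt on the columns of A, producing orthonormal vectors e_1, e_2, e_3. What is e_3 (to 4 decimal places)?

e_3 = (-0.3015, -0.3015, 0.9045)

v_1 = (-3, -3, -2); ‖v_1‖ = 4.6904, so e_1 = (-0.6396, -0.6396, -0.4264).
e_1·v_2 = (-0.6396)·4 + (-0.6396)·(-4) + (-0.4264)·0 = 0.0000.
u_2 = v_2 + 0.0000·e_1 = (4.0000, -4.0000, 0.0000).
‖u_2‖ = 5.6569, so e_2 = (0.7071, -0.7071, 0.0000).
e_1·v_3 = (-0.6396)·0 + (-0.6396)·1 + (-0.4264)·4 = -2.3452; e_2·v_3 = 0.7071·0 + (-0.7071)·1 + 0.0000·4 = -0.7071.
u_3 = v_3 + 2.3452·e_1 + 0.7071·e_2 = (-1.0000, -1.0000, 3.0000).
‖u_3‖ = 3.3166, so e_3 = (-0.3015, -0.3015, 0.9045).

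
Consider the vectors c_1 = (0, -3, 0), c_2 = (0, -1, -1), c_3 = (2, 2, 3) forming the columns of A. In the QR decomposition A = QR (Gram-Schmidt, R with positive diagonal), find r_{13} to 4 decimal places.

q_1 = c_1/‖c_1‖ = (0, -3, 0)/3.0000 = (0.0000, -1.0000, 0.0000).
r_{13} = q_1·c_3 = -2.0000.

r_{13} = -2.0000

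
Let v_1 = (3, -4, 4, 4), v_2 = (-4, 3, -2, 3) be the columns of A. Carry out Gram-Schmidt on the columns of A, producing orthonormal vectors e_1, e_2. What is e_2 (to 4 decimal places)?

v_1 = (3, -4, 4, 4); ‖v_1‖ = 7.5498, so e_1 = (0.3974, -0.5298, 0.5298, 0.5298).
e_1·v_2 = 0.3974·(-4) + (-0.5298)·3 + 0.5298·(-2) + 0.5298·3 = -2.6491.
u_2 = v_2 + 2.6491·e_1 = (-2.9474, 1.5965, -0.5965, 4.4035).
‖u_2‖ = 5.5662, so e_2 = (-0.5295, 0.2868, -0.1072, 0.7911).

e_2 = (-0.5295, 0.2868, -0.1072, 0.7911)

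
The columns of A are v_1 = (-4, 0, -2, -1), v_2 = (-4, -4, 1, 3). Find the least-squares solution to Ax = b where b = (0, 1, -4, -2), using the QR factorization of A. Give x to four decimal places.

e_1 = v_1/‖v_1‖ = (-4, 0, -2, -1)/4.5826 = (-0.8729, 0.0000, -0.4364, -0.2182).
r_{12} = e_1·v_2 = 2.4004.
u_2 = v_2 − 2.4004·e_1 = (-1.9048, -4.0000, 2.0476, 3.5238).
‖u_2‖ = 6.0198, so e_2 = (-0.3164, -0.6645, 0.3401, 0.5854).
Qᵀb = (2.1822, -3.1958).
Back-substitute: x_2 = -3.1958/6.0198 = -0.5309.
x_1 = (2.1822 − 2.4004·(-0.5309))/4.5826 = 0.7543.

x = (0.7543, -0.5309)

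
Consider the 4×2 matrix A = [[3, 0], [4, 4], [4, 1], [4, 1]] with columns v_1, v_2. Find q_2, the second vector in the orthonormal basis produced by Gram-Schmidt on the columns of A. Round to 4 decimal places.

v_1 = (3, 4, 4, 4); ‖v_1‖ = 7.5498, so q_1 = (0.3974, 0.5298, 0.5298, 0.5298).
q_1·v_2 = 0.3974·0 + 0.5298·4 + 0.5298·1 + 0.5298·1 = 3.1789.
u_2 = v_2 − 3.1789·q_1 = (-1.2632, 2.3158, -0.6842, -0.6842).
‖u_2‖ = 2.8098, so q_2 = (-0.4496, 0.8242, -0.2435, -0.2435).

q_2 = (-0.4496, 0.8242, -0.2435, -0.2435)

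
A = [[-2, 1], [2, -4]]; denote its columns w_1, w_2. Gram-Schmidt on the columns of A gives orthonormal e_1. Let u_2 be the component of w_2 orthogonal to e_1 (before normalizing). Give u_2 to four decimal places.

u_2 = (-1.5000, -1.5000)

w_1 = (-2, 2); ‖w_1‖ = 2.8284, so e_1 = (-0.7071, 0.7071).
e_1·w_2 = (-0.7071)·1 + 0.7071·(-4) = -3.5355.
u_2 = w_2 + 3.5355·e_1 = (-1.5000, -1.5000).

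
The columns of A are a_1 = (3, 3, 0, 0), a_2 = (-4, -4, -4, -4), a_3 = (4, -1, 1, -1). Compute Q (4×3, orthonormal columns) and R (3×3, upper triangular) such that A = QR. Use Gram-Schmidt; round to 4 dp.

Q = [[0.7071, 0.0000, 0.6565], [0.7071, 0.0000, -0.6565], [0.0000, -0.7071, 0.2626], [0.0000, -0.7071, -0.2626]], R = [[4.2426, -5.6569, 2.1213], [0.0000, 5.6569, 0.0000], [0.0000, 0.0000, 3.8079]]

a_1 = (3, 3, 0, 0); ‖a_1‖ = 4.2426, so e_1 = (0.7071, 0.7071, 0.0000, 0.0000).
e_1·a_2 = 0.7071·(-4) + 0.7071·(-4) + 0.0000·(-4) + 0.0000·(-4) = -5.6569.
u_2 = a_2 + 5.6569·e_1 = (0.0000, 0.0000, -4.0000, -4.0000).
‖u_2‖ = 5.6569, so e_2 = (0.0000, 0.0000, -0.7071, -0.7071).
e_1·a_3 = 0.7071·4 + 0.7071·(-1) + 0.0000·1 + 0.0000·(-1) = 2.1213; e_2·a_3 = 0.0000·4 + 0.0000·(-1) + (-0.7071)·1 + (-0.7071)·(-1) = 0.0000.
u_3 = a_3 − 2.1213·e_1 − 0.0000·e_2 = (2.5000, -2.5000, 1.0000, -1.0000).
‖u_3‖ = 3.8079, so e_3 = (0.6565, -0.6565, 0.2626, -0.2626).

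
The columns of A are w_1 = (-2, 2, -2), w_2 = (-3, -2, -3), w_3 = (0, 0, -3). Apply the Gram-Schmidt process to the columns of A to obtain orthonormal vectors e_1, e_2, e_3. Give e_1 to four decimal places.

w_1 = (-2, 2, -2); ‖w_1‖ = 3.4641, so e_1 = (-0.5774, 0.5774, -0.5774).

e_1 = (-0.5774, 0.5774, -0.5774)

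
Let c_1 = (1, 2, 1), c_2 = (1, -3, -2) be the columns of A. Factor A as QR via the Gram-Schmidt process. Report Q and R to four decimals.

Q = [[0.4082, 0.8971], [0.8165, -0.2760], [0.4082, -0.3450]], R = [[2.4495, -2.8577], [0.0000, 2.4152]]

c_1 = (1, 2, 1); ‖c_1‖ = 2.4495, so q_1 = (0.4082, 0.8165, 0.4082).
q_1·c_2 = 0.4082·1 + 0.8165·(-3) + 0.4082·(-2) = -2.8577.
u_2 = c_2 + 2.8577·q_1 = (2.1667, -0.6667, -0.8333).
‖u_2‖ = 2.4152, so q_2 = (0.8971, -0.2760, -0.3450).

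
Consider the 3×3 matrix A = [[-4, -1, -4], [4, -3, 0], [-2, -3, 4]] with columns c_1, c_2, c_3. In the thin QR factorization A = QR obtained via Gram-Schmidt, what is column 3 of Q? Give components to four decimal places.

c_1 = (-4, 4, -2); ‖c_1‖ = 6.0000, so e_1 = (-0.6667, 0.6667, -0.3333).
e_1·c_2 = (-0.6667)·(-1) + 0.6667·(-3) + (-0.3333)·(-3) = -0.3333.
u_2 = c_2 + 0.3333·e_1 = (-1.2222, -2.7778, -3.1111).
‖u_2‖ = 4.3461, so e_2 = (-0.2812, -0.6391, -0.7158).
e_1·c_3 = (-0.6667)·(-4) + 0.6667·0 + (-0.3333)·4 = 1.3333; e_2·c_3 = (-0.2812)·(-4) + (-0.6391)·0 + (-0.7158)·4 = -1.7385.
u_3 = c_3 − 1.3333·e_1 + 1.7385·e_2 = (-3.6000, -2.0000, 3.2000).
‖u_3‖ = 5.2154, so e_3 = (-0.6903, -0.3835, 0.6136).

e_3 = (-0.6903, -0.3835, 0.6136)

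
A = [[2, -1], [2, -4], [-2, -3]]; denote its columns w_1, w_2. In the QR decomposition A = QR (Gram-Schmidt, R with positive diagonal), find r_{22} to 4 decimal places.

q_1 = w_1/‖w_1‖ = (2, 2, -2)/3.4641 = (0.5774, 0.5774, -0.5774).
r_{12} = q_1·w_2 = -1.1547.
u_2 = w_2 + 1.1547·q_1 = (-0.3333, -3.3333, -3.6667).
r_{22} = ‖u_2‖ = 4.9666.

r_{22} = 4.9666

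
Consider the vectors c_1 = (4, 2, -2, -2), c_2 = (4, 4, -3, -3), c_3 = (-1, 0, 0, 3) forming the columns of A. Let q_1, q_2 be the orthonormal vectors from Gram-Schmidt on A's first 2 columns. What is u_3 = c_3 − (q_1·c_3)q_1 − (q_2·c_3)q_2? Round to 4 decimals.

u_3 = (0.3846, 0.7692, -0.7308, 2.2692)

q_1 = c_1/‖c_1‖ = (4, 2, -2, -2)/5.2915 = (0.7559, 0.3780, -0.3780, -0.3780).
r_{12} = q_1·c_2 = 6.8034.
u_2 = c_2 − 6.8034·q_1 = (-1.1429, 1.4286, -0.4286, -0.4286).
‖u_2‖ = 1.9272, so q_2 = (-0.5930, 0.7412, -0.2224, -0.2224).
r_{13} = q_1·c_3 = -1.8898; r_{23} = q_2·c_3 = -0.0741.
u_3 = c_3 + 1.8898·q_1 + 0.0741·q_2 = (0.3846, 0.7692, -0.7308, 2.2692).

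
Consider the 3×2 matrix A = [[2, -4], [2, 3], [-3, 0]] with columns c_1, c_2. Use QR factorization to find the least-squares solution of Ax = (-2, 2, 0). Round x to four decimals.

x = (0.0665, 0.5653)

c_1 = (2, 2, -3); ‖c_1‖ = 4.1231, so e_1 = (0.4851, 0.4851, -0.7276).
e_1·c_2 = 0.4851·(-4) + 0.4851·3 + (-0.7276)·0 = -0.4851.
u_2 = c_2 + 0.4851·e_1 = (-3.7647, 3.2353, -0.3529).
‖u_2‖ = 4.9764, so e_2 = (-0.7565, 0.6501, -0.0709).
Qᵀb = (0.0000, 2.8133).
Back-substitute: x_2 = 2.8133/4.9764 = 0.5653.
x_1 = (0.0000 + 0.4851·0.5653)/4.1231 = 0.0665.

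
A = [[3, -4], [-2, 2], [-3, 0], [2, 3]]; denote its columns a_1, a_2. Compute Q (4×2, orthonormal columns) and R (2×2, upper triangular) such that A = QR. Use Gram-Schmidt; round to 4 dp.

a_1 = (3, -2, -3, 2); ‖a_1‖ = 5.0990, so q_1 = (0.5883, -0.3922, -0.5883, 0.3922).
q_1·a_2 = 0.5883·(-4) + (-0.3922)·2 + (-0.5883)·0 + 0.3922·3 = -1.9612.
u_2 = a_2 + 1.9612·q_1 = (-2.8462, 1.2308, -1.1538, 3.7692).
‖u_2‖ = 5.0154, so q_2 = (-0.5675, 0.2454, -0.2301, 0.7515).

Q = [[0.5883, -0.5675], [-0.3922, 0.2454], [-0.5883, -0.2301], [0.3922, 0.7515]], R = [[5.0990, -1.9612], [0.0000, 5.0154]]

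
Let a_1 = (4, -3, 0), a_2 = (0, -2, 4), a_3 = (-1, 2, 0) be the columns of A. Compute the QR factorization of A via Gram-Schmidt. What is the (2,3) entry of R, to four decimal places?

r_{23} = -0.3714

a_1 = (4, -3, 0); ‖a_1‖ = 5.0000, so q_1 = (0.8000, -0.6000, 0.0000).
q_1·a_2 = 0.8000·0 + (-0.6000)·(-2) + 0.0000·4 = 1.2000.
u_2 = a_2 − 1.2000·q_1 = (-0.9600, -1.2800, 4.0000).
‖u_2‖ = 4.3081, so q_2 = (-0.2228, -0.2971, 0.9285).
r_{23} = q_2·a_3 = -0.3714.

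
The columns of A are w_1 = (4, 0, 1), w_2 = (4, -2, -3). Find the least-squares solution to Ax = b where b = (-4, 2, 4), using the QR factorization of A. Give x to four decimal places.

e_1 = w_1/‖w_1‖ = (4, 0, 1)/4.1231 = (0.9701, 0.0000, 0.2425).
r_{12} = e_1·w_2 = 3.1530.
u_2 = w_2 − 3.1530·e_1 = (0.9412, -2.0000, -3.7647).
‖u_2‖ = 4.3656, so e_2 = (0.2156, -0.4581, -0.8623).
Qᵀb = (-2.9104, -5.2280).
Back-substitute: x_2 = -5.2280/4.3656 = -1.1975.
x_1 = (-2.9104 − 3.1530·(-1.1975))/4.1231 = 0.2099.

x = (0.2099, -1.1975)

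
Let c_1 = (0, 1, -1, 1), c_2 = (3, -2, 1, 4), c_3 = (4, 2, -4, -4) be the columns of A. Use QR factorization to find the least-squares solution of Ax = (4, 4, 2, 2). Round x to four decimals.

c_1 = (0, 1, -1, 1); ‖c_1‖ = 1.7321, so e_1 = (0.0000, 0.5774, -0.5774, 0.5774).
e_1·c_2 = 0.0000·3 + 0.5774·(-2) + (-0.5774)·1 + 0.5774·4 = 0.5774.
u_2 = c_2 − 0.5774·e_1 = (3.0000, -2.3333, 1.3333, 3.6667).
‖u_2‖ = 5.4467, so e_2 = (0.5508, -0.4284, 0.2448, 0.6732).
e_1·c_3 = 0.0000·4 + 0.5774·2 + (-0.5774)·(-4) + 0.5774·(-4) = 1.1547; e_2·c_3 = 0.5508·4 + (-0.4284)·2 + 0.2448·(-4) + 0.6732·(-4) = -2.3256.
u_3 = c_3 − 1.1547·e_1 + 2.3256·e_2 = (5.2809, 0.3371, -2.7640, -3.1011).
‖u_3‖ = 6.7274, so e_3 = (0.7850, 0.0501, -0.4109, -0.4610).
Qᵀb = (2.3094, 2.3256, 1.5967).
Back-substitute: x_3 = 1.5967/6.7274 = 0.2373.
x_2 = (2.3256 + 2.3256·0.2373)/5.4467 = 0.5283.
x_1 = (2.3094 − 0.5774·0.5283 − 1.1547·0.2373)/1.7321 = 0.9990.

x = (0.9990, 0.5283, 0.2373)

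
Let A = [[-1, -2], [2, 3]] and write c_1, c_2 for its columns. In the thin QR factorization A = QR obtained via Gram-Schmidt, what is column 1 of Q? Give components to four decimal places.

q_1 = (-0.4472, 0.8944)

c_1 = (-1, 2); ‖c_1‖ = 2.2361, so q_1 = (-0.4472, 0.8944).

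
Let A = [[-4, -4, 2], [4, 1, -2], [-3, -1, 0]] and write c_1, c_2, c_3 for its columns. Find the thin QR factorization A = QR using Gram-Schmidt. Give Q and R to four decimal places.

Q = [[-0.6247, -0.7778, 0.0692], [0.6247, -0.5509, -0.5534], [-0.4685, 0.3025, -0.8301]], R = [[6.4031, 3.5920, -2.4988], [0.0000, 2.2578, -0.4537], [0.0000, 0.0000, 1.2451]]

e_1 = c_1/‖c_1‖ = (-4, 4, -3)/6.4031 = (-0.6247, 0.6247, -0.4685).
r_{12} = e_1·c_2 = 3.5920.
u_2 = c_2 − 3.5920·e_1 = (-1.7561, -1.2439, 0.6829).
‖u_2‖ = 2.2578, so e_2 = (-0.7778, -0.5509, 0.3025).
r_{13} = e_1·c_3 = -2.4988; r_{23} = e_2·c_3 = -0.4537.
u_3 = c_3 + 2.4988·e_1 + 0.4537·e_2 = (0.0861, -0.6890, -1.0335).
‖u_3‖ = 1.2451, so e_3 = (0.0692, -0.5534, -0.8301).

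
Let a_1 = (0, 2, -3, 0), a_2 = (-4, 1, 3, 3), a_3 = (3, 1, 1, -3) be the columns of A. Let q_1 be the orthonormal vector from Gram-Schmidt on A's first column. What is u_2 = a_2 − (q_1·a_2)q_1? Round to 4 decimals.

u_2 = (-4.0000, 2.0769, 1.3846, 3.0000)

a_1 = (0, 2, -3, 0); ‖a_1‖ = 3.6056, so q_1 = (0.0000, 0.5547, -0.8321, 0.0000).
q_1·a_2 = 0.0000·(-4) + 0.5547·1 + (-0.8321)·3 + 0.0000·3 = -1.9415.
u_2 = a_2 + 1.9415·q_1 = (-4.0000, 2.0769, 1.3846, 3.0000).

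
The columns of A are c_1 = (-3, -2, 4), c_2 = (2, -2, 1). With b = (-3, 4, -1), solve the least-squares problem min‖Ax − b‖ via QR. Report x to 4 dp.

c_1 = (-3, -2, 4); ‖c_1‖ = 5.3852, so e_1 = (-0.5571, -0.3714, 0.7428).
e_1·c_2 = (-0.5571)·2 + (-0.3714)·(-2) + 0.7428·1 = 0.3714.
u_2 = c_2 − 0.3714·e_1 = (2.2069, -1.8621, 0.7241).
‖u_2‖ = 2.9769, so e_2 = (0.7413, -0.6255, 0.2433).
Qᵀb = (-0.5571, -4.9693).
Back-substitute: x_2 = -4.9693/2.9769 = -1.6693.
x_1 = (-0.5571 − 0.3714·(-1.6693))/5.3852 = 0.0117.

x = (0.0117, -1.6693)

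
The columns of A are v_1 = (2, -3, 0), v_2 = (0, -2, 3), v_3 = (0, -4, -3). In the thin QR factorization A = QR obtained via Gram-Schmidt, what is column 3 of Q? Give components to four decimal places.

e_3 = (-0.7804, -0.5203, -0.3468)

v_1 = (2, -3, 0); ‖v_1‖ = 3.6056, so e_1 = (0.5547, -0.8321, 0.0000).
e_1·v_2 = 0.5547·0 + (-0.8321)·(-2) + 0.0000·3 = 1.6641.
u_2 = v_2 − 1.6641·e_1 = (-0.9231, -0.6154, 3.0000).
‖u_2‖ = 3.1986, so e_2 = (-0.2886, -0.1924, 0.9379).
e_1·v_3 = 0.5547·0 + (-0.8321)·(-4) + 0.0000·(-3) = 3.3282; e_2·v_3 = (-0.2886)·0 + (-0.1924)·(-4) + 0.9379·(-3) = -2.0442.
u_3 = v_3 − 3.3282·e_1 + 2.0442·e_2 = (-2.4361, -1.6241, -1.0827).
‖u_3‖ = 3.1216, so e_3 = (-0.7804, -0.5203, -0.3468).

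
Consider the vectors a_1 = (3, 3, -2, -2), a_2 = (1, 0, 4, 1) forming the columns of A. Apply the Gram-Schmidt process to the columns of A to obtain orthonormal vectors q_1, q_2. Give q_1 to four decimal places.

q_1 = (0.5883, 0.5883, -0.3922, -0.3922)

a_1 = (3, 3, -2, -2); ‖a_1‖ = 5.0990, so q_1 = (0.5883, 0.5883, -0.3922, -0.3922).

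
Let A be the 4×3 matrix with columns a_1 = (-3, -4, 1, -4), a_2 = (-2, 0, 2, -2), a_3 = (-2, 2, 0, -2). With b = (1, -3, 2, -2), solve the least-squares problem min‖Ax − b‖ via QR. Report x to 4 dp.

x = (0.3103, 0.7414, -0.9828)

q_1 = a_1/‖a_1‖ = (-3, -4, 1, -4)/6.4807 = (-0.4629, -0.6172, 0.1543, -0.6172).
r_{12} = q_1·a_2 = 2.4689.
u_2 = a_2 − 2.4689·q_1 = (-0.8571, 1.5238, 1.6190, -0.4762).
‖u_2‖ = 2.4300, so q_2 = (-0.3527, 0.6271, 0.6663, -0.1960).
r_{13} = q_1·a_3 = 0.9258; r_{23} = q_2·a_3 = 2.3516.
u_3 = a_3 − 0.9258·q_1 − 2.3516·q_2 = (-0.7419, 1.0968, -1.7097, -0.9677).
‖u_3‖ = 2.3692, so q_3 = (-0.3132, 0.4629, -0.7216, -0.4085).
Qᵀb = (2.9318, -0.5095, -2.3283).
Back-substitute: x_3 = -2.3283/2.3692 = -0.9828.
x_2 = (-0.5095 − 2.3516·(-0.9828))/2.4300 = 0.7414.
x_1 = (2.9318 − 2.4689·0.7414 − 0.9258·(-0.9828))/6.4807 = 0.3103.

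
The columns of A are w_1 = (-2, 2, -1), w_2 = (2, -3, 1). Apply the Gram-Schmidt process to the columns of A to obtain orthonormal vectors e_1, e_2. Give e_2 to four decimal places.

e_2 = (-0.5963, -0.7454, -0.2981)

w_1 = (-2, 2, -1); ‖w_1‖ = 3.0000, so e_1 = (-0.6667, 0.6667, -0.3333).
e_1·w_2 = (-0.6667)·2 + 0.6667·(-3) + (-0.3333)·1 = -3.6667.
u_2 = w_2 + 3.6667·e_1 = (-0.4444, -0.5556, -0.2222).
‖u_2‖ = 0.7454, so e_2 = (-0.5963, -0.7454, -0.2981).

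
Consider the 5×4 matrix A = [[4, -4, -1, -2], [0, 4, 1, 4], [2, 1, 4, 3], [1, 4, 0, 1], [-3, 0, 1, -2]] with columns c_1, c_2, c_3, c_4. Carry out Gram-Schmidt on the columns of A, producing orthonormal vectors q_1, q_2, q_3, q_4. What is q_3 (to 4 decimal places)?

c_1 = (4, 0, 2, 1, -3); ‖c_1‖ = 5.4772, so q_1 = (0.7303, 0.0000, 0.3651, 0.1826, -0.5477).
q_1·c_2 = 0.7303·(-4) + 0.0000·4 + 0.3651·1 + 0.1826·4 + (-0.5477)·0 = -1.8257.
u_2 = c_2 + 1.8257·q_1 = (-2.6667, 4.0000, 1.6667, 4.3333, -1.0000).
‖u_2‖ = 6.7577, so q_2 = (-0.3946, 0.5919, 0.2466, 0.6412, -0.1480).
q_1·c_3 = 0.7303·(-1) + 0.0000·1 + 0.3651·4 + 0.1826·0 + (-0.5477)·1 = 0.1826; q_2·c_3 = (-0.3946)·(-1) + 0.5919·1 + 0.2466·4 + 0.6412·0 + (-0.1480)·1 = 1.8251.
u_3 = c_3 − 0.1826·q_1 − 1.8251·q_2 = (-0.4131, -0.0803, 3.4832, -1.2036, 1.3701).
‖u_3‖ = 3.9542, so q_3 = (-0.1045, -0.0203, 0.8809, -0.3044, 0.3465).

q_3 = (-0.1045, -0.0203, 0.8809, -0.3044, 0.3465)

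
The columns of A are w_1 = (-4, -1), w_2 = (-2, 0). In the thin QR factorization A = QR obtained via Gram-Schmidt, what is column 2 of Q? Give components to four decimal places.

q_2 = (-0.2425, 0.9701)

q_1 = w_1/‖w_1‖ = (-4, -1)/4.1231 = (-0.9701, -0.2425).
r_{12} = q_1·w_2 = 1.9403.
u_2 = w_2 − 1.9403·q_1 = (-0.1176, 0.4706).
‖u_2‖ = 0.4851, so q_2 = (-0.2425, 0.9701).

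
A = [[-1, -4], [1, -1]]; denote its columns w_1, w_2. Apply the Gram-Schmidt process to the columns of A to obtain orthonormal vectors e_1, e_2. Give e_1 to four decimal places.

w_1 = (-1, 1); ‖w_1‖ = 1.4142, so e_1 = (-0.7071, 0.7071).

e_1 = (-0.7071, 0.7071)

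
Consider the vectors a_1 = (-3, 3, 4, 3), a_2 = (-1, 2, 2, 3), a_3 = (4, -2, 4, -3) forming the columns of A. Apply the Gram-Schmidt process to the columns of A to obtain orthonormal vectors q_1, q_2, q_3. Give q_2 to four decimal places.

q_2 = (0.5392, 0.1232, -0.2773, 0.7856)

q_1 = a_1/‖a_1‖ = (-3, 3, 4, 3)/6.5574 = (-0.4575, 0.4575, 0.6100, 0.4575).
r_{12} = q_1·a_2 = 3.9650.
u_2 = a_2 − 3.9650·q_1 = (0.8140, 0.1860, -0.4186, 1.1860).
‖u_2‖ = 1.5097, so q_2 = (0.5392, 0.1232, -0.2773, 0.7856).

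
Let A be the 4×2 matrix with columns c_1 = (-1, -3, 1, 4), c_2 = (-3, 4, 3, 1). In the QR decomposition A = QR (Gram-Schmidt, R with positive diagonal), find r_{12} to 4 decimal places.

q_1 = c_1/‖c_1‖ = (-1, -3, 1, 4)/5.1962 = (-0.1925, -0.5774, 0.1925, 0.7698).
r_{12} = q_1·c_2 = -0.3849.

r_{12} = -0.3849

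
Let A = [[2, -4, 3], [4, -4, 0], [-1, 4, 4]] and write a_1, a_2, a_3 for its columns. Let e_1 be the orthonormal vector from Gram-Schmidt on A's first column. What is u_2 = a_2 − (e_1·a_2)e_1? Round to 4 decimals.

u_2 = (-1.3333, 1.3333, 2.6667)

a_1 = (2, 4, -1); ‖a_1‖ = 4.5826, so e_1 = (0.4364, 0.8729, -0.2182).
e_1·a_2 = 0.4364·(-4) + 0.8729·(-4) + (-0.2182)·4 = -6.1101.
u_2 = a_2 + 6.1101·e_1 = (-1.3333, 1.3333, 2.6667).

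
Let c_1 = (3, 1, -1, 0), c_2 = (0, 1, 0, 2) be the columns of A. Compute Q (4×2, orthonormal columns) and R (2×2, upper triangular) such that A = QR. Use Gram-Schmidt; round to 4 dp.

c_1 = (3, 1, -1, 0); ‖c_1‖ = 3.3166, so e_1 = (0.9045, 0.3015, -0.3015, 0.0000).
e_1·c_2 = 0.9045·0 + 0.3015·1 + (-0.3015)·0 + 0.0000·2 = 0.3015.
u_2 = c_2 − 0.3015·e_1 = (-0.2727, 0.9091, 0.0909, 2.0000).
‖u_2‖ = 2.2156, so e_2 = (-0.1231, 0.4103, 0.0410, 0.9027).

Q = [[0.9045, -0.1231], [0.3015, 0.4103], [-0.3015, 0.0410], [0.0000, 0.9027]], R = [[3.3166, 0.3015], [0.0000, 2.2156]]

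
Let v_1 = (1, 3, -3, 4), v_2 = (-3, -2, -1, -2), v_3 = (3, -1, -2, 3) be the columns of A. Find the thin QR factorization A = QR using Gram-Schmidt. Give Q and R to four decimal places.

q_1 = v_1/‖v_1‖ = (1, 3, -3, 4)/5.9161 = (0.1690, 0.5071, -0.5071, 0.6761).
r_{12} = q_1·v_2 = -2.3664.
u_2 = v_2 + 2.3664·q_1 = (-2.6000, -0.8000, -2.2000, -0.4000).
‖u_2‖ = 3.5214, so q_2 = (-0.7384, -0.2272, -0.6248, -0.1136).
r_{13} = q_1·v_3 = 3.0426; r_{23} = q_2·v_3 = -1.0791.
u_3 = v_3 − 3.0426·q_1 + 1.0791·q_2 = (1.6889, -2.7880, -1.1313, 0.8203).
‖u_3‖ = 3.5466, so q_3 = (0.4762, -0.7861, -0.3190, 0.2313).

Q = [[0.1690, -0.7384, 0.4762], [0.5071, -0.2272, -0.7861], [-0.5071, -0.6248, -0.3190], [0.6761, -0.1136, 0.2313]], R = [[5.9161, -2.3664, 3.0426], [0.0000, 3.5214, -1.0791], [0.0000, 0.0000, 3.5466]]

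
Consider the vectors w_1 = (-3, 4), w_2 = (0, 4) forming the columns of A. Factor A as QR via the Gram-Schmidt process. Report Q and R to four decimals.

w_1 = (-3, 4); ‖w_1‖ = 5.0000, so e_1 = (-0.6000, 0.8000).
e_1·w_2 = (-0.6000)·0 + 0.8000·4 = 3.2000.
u_2 = w_2 − 3.2000·e_1 = (1.9200, 1.4400).
‖u_2‖ = 2.4000, so e_2 = (0.8000, 0.6000).

Q = [[-0.6000, 0.8000], [0.8000, 0.6000]], R = [[5.0000, 3.2000], [0.0000, 2.4000]]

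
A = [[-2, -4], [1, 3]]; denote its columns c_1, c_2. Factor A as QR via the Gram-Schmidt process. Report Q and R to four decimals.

c_1 = (-2, 1); ‖c_1‖ = 2.2361, so e_1 = (-0.8944, 0.4472).
e_1·c_2 = (-0.8944)·(-4) + 0.4472·3 = 4.9193.
u_2 = c_2 − 4.9193·e_1 = (0.4000, 0.8000).
‖u_2‖ = 0.8944, so e_2 = (0.4472, 0.8944).

Q = [[-0.8944, 0.4472], [0.4472, 0.8944]], R = [[2.2361, 4.9193], [0.0000, 0.8944]]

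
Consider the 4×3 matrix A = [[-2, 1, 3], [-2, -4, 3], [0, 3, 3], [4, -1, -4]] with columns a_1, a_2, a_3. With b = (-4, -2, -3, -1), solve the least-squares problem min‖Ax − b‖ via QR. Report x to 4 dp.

x = (-1.3387, 0.1616, -1.4216)

a_1 = (-2, -2, 0, 4); ‖a_1‖ = 4.8990, so q_1 = (-0.4082, -0.4082, 0.0000, 0.8165).
q_1·a_2 = (-0.4082)·1 + (-0.4082)·(-4) + 0.0000·3 + 0.8165·(-1) = 0.4082.
u_2 = a_2 − 0.4082·q_1 = (1.1667, -3.8333, 3.0000, -1.3333).
‖u_2‖ = 5.1801, so q_2 = (0.2252, -0.7400, 0.5791, -0.2574).
q_1·a_3 = (-0.4082)·3 + (-0.4082)·3 + 0.0000·3 + 0.8165·(-4) = -5.7155; q_2·a_3 = 0.2252·3 + (-0.7400)·3 + 0.5791·3 + (-0.2574)·(-4) = 1.2226.
u_3 = a_3 + 5.7155·q_1 − 1.2226·q_2 = (0.3913, 1.5714, 2.2919, 0.9814).
‖u_3‖ = 2.9730, so q_3 = (0.1316, 0.5286, 0.7709, 0.3301).
Qᵀb = (1.6330, -0.9009, -4.2265).
Back-substitute: x_3 = -4.2265/2.9730 = -1.4216.
x_2 = (-0.9009 − 1.2226·(-1.4216))/5.1801 = 0.1616.
x_1 = (1.6330 − 0.4082·0.1616 + 5.7155·(-1.4216))/4.8990 = -1.3387.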